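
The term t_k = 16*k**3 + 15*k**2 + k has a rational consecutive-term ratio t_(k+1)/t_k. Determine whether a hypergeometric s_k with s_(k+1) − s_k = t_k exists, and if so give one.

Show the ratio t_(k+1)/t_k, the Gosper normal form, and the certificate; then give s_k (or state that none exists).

Compute t_(k+1)/t_k: get (16*k**3 + 63*k**2 + 79*k + 32)/(k*(16*k**2 + 15*k + 1)).
Normal form (A,B,C) = (1, 1, k**3 + 15*k**2/16 + k/16).
Set up (1)·f(k+1) − (1)·f(k) − (k**3 + 15*k**2/16 + k/16) = 0.
Bound: deg f ≤ 4.
Match coefficients ⇒ f(k) = k*(k - 1)*(4*k**2 + k - 2)/16.
R(k) = B(k−1)·f(k)/C(k) = (k - 1)*(4*k**2 + k - 2)/(16*k**2 + 15*k + 1); s_k = R·t_k = k*(4*k**3 - 3*k**2 - 3*k + 2).
Verify: k*(16*k**2 + 15*k + 1) matches t_k.

s_k = k*(4*k**3 - 3*k**2 - 3*k + 2)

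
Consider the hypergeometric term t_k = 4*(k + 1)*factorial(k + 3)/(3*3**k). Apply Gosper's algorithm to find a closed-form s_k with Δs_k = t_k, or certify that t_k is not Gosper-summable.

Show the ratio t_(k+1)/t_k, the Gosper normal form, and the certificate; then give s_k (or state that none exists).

s_k = 4*factorial(k + 3)/3**k

Step 1: r(k) = (k + 2)*(k + 4)/(3*(k + 1)).
Take A(k)=k/3 + 4/3, B(k)=1, C(k)=k + 1.
Need (k/3 + 4/3)·f(k+1) − (1)·f(k) = k + 1.
d = 0 from the (1,0,1) case.
A polynomial solution: f(k) = 3.
R(k) = B(k−1)·f(k)/C(k) = 3/(k + 1); s_k = R·t_k = 4*factorial(k + 3)/3**k.
Check: Δs_k = 4*(k + 1)*factorial(k + 3)/(3*3**k). ✓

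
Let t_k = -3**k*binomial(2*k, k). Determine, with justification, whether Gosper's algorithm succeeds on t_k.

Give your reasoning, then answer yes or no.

Ratio r(k) = 6*(2*k + 1)/(k + 1).
Take A(k)=12*k + 6, B(k)=k + 1, C(k)=1.
Solve (12*k + 6)·f(k+1) − (k)·f(k) = 1.
Bound: deg f ≤ -1.
d = -1 < 0 ⇒ no nonzero polynomial f; not summable.

No; the degree bound rules out any f.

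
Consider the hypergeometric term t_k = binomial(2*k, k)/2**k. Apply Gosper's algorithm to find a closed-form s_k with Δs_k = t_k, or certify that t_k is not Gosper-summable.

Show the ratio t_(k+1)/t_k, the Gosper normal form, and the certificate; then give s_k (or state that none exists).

not Gosper-summable; s_k does not exist

Compute t_(k+1)/t_k: get (2*k + 1)/(k + 1).
Gosper form: A/B · C(k+1)/C(k) with A=2*k + 1, B=k + 1, C=1.
Key eq: (2*k + 1)·f(k+1) = (k)·f(k) + (1).
Bound: deg f ≤ -1.
d = -1 < 0 ⇒ no nonzero polynomial f; not summable.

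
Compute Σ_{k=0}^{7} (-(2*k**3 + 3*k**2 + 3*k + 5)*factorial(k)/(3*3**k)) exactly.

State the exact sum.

Compute t_(k+1)/t_k: get (2*k**4 + 11*k**3 + 24*k**2 + 28*k + 13)/(3*(2*k**3 + 3*k**2 + 3*k + 5)).
Normal form (A,B,C) = (k/3 + 1/3, 1, k**3 + 3*k**2/2 + 3*k/2 + 5/2).
Need (k/3 + 1/3)·f(k+1) − (1)·f(k) = k**3 + 3*k**2/2 + 3*k/2 + 5/2.
Degrees (1,0,3) ⇒ d ≤ 2.
Solve for f: f(k) = 3*k*(2*k + 3)/2 (degree 2 ≤ 2).
Then R = B(k−1)f/C = 3*k*(2*k + 3)/(2*k**3 + 3*k**2 + 3*k + 5), so s_k = R(k)·t_k = -k*(2*k + 3)*factorial(k)/3**k.
s_(k+1) − s_k = -(2*k**3 + 3*k**2 + 3*k + 5)*factorial(k)/(3*3**k) = t_k.
Telescoping: Σ = s_(8) − s_(0) = -680960/729 − (0) = -680960/729.

Σ = -680960/729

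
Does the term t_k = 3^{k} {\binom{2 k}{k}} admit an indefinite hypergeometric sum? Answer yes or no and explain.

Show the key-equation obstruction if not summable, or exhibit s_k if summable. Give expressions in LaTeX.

No. Not Gosper-summable.

Ratio r(k) = 6*(2*k + 1)/(k + 1).
Gosper form: A/B · C(k+1)/C(k) with A=12*k + 6, B=k + 1, C=1.
Key eq: (12*k + 6)·f(k+1) = (k)·f(k) + (1).
Bound: deg f ≤ -1.
deg f ≤ -1 is impossible — no certificate.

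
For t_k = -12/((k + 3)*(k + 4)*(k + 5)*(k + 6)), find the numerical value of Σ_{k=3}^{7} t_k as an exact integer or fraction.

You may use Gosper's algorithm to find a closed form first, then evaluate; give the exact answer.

Σ = -115/12012

Step 1: r(k) = (k + 3)/(k + 7).
Take A(k)=k + 3, B(k)=k + 7, C(k)=1.
Set up (k + 3)·f(k+1) − (k + 6)·f(k) − (1) = 0.
Degrees (1,1,0) ⇒ d ≤ 3.
Solve for f: f(k) = k*(k**2 + 12*k + 47)/180 (degree 3 ≤ 3).
Get s_k = R·t_k = k*(-k**2 - 12*k - 47)/(15*(k + 3)*(k + 4)*(k + 5)) with R(k) = B(k−1)f(k)/C(k) = k*(k + 6)*(k**2 + 12*k + 47)/180.
Check: Δs_k = -12/(k**4 + 18*k**3 + 119*k**2 + 342*k + 360). ✓
Sum = s_(8) − s_(3); s_(8) = -46/715, s_(3) = -23/420 ⇒ -115/12012.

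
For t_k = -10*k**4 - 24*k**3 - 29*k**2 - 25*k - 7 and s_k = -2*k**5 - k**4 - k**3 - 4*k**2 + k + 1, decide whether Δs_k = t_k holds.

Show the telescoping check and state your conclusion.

valid; difference matches t_k

s_(k+1) = k - 2*(k + 1)**5 - (k + 1)**4 - (k + 1)**3 - 4*(k + 1)**2 + 2
s_(k+1) − s_k = -10*k**4 - 24*k**3 - 29*k**2 - 25*k - 7
(s_(k+1) − s_k) − t_k = 0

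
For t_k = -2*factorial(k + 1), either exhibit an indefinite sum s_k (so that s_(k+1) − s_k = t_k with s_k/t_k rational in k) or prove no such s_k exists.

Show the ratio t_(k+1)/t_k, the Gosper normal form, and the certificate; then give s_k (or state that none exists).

Compute t_(k+1)/t_k: get k + 2.
A = k + 2, B = 1, C = 1.
f must satisfy (k + 2)·f(k+1) − (1)·f(k) = 1.
deg f ≤ -1 (via 1,0,0).
d = -1 < 0 ⇒ no nonzero polynomial f; not summable.

none — t_k is not Gosper-summable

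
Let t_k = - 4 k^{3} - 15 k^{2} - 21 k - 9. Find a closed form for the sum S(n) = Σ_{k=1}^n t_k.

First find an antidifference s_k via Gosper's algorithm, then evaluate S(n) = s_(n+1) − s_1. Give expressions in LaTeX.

Ratio r(k) = (4*k**3 + 27*k**2 + 63*k + 49)/(4*k**3 + 15*k**2 + 21*k + 9).
So A=1 and B=1, with C=k**3 + 15*k**2/4 + 21*k/4 + 9/4.
Solve (1)·f(k+1) − (1)·f(k) = k**3 + 15*k**2/4 + 21*k/4 + 9/4.
deg f ≤ 4 (via 0,0,3).
Match coefficients ⇒ f(k) = k*(k**3 + 3*k**2 + 4*k + 1)/4.
Certificate R = B(k−1)f/C = k*(k**3 + 3*k**2 + 4*k + 1)/((4*k + 3)*(k**2 + 3*k + 3)) gives s_k = k*(-k**3 - 3*k**2 - 4*k - 1).
Check: Δs_k = -4*k**3 - 15*k**2 - 21*k - 9. ✓
Telescope: S(n) = s_(n+1) − s_(1) = -n**4 - 7*n**3 - 19*n**2 - 22*n - 9 − (-9) = n*(-n**3 - 7*n**2 - 19*n - 22).

S(n) = n \left(- n^{3} - 7 n^{2} - 19 n - 22\right)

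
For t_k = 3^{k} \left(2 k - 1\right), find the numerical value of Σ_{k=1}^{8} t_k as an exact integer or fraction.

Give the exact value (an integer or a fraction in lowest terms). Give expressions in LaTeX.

Σ = 137784

t_(k+1)/t_k = 3*(2*k + 1)/(2*k - 1).
Take A(k)=3, B(k)=1, C(k)=k - 1/2.
Solve (3)·f(k+1) − (1)·f(k) = k - 1/2.
From deg A=0, deg B=0, deg C=1: d=1.
Match coefficients ⇒ f(k) = (k - 2)/2.
So s_k = (B(k−1)f/C)·t_k = ((k - 2)/(2*k - 1))·t_k = 3**k*(k - 2).
Δs = 3**k*(2*k - 1), as required.
Sum = s_(9) − s_(1); s_(9) = 137781, s_(1) = -3 ⇒ 137784.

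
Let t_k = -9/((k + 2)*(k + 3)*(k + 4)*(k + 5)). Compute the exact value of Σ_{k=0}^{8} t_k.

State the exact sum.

Σ = -141/1144

Compute t_(k+1)/t_k: get (k + 2)/(k + 6).
So A=k + 2 and B=k + 6, with C=1.
Set up (k + 2)·f(k+1) − (k + 5)·f(k) − (1) = 0.
deg f ≤ 3 (via 1,1,0).
Match coefficients ⇒ f(k) = k*(k**2 + 9*k + 26)/72.
Then R = B(k−1)f/C = k*(k + 5)*(k**2 + 9*k + 26)/72, so s_k = R(k)·t_k = k*(-k**2 - 9*k - 26)/(8*(k + 2)*(k + 3)*(k + 4)).
s_(k+1) − s_k = -9/(k**4 + 14*k**3 + 71*k**2 + 154*k + 120) = t_k.
Sum = s_(9) − s_(0); s_(9) = -141/1144, s_(0) = 0 ⇒ -141/1144.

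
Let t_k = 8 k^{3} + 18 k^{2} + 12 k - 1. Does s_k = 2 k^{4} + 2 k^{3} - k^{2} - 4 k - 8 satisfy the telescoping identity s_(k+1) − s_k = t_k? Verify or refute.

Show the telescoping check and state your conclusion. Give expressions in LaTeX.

s_(k+1) = 2*k**4 + 10*k**3 + 17*k**2 + 8*k - 9
s_(k+1) − s_k = 8*k**3 + 18*k**2 + 12*k - 1
(s_(k+1) − s_k) − t_k = 0

Valid — Δs_k = t_k.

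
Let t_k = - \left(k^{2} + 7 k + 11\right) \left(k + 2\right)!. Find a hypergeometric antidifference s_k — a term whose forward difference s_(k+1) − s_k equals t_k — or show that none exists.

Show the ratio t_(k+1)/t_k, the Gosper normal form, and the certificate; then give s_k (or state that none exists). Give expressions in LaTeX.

s_k = - \left(k + 4\right) \left(k + 2\right)!

Ratio r(k) = (k + 3)*(7*k + (k + 1)**2 + 18)/(k**2 + 7*k + 11).
Factor: A=k + 3; B=1; C=k**2 + 7*k + 11.
Set up (k + 3)·f(k+1) − (1)·f(k) − (k**2 + 7*k + 11) = 0.
From deg A=1, deg B=0, deg C=2: d=1.
Solve for f: f(k) = k + 4 (degree 1 ≤ 1).
Get s_k = R·t_k = -(k + 4)*factorial(k + 2) with R(k) = B(k−1)f(k)/C(k) = (k + 4)/(k**2 + 7*k + 11).
Verify: -(k**2 + 7*k + 11)*factorial(k + 2) matches t_k.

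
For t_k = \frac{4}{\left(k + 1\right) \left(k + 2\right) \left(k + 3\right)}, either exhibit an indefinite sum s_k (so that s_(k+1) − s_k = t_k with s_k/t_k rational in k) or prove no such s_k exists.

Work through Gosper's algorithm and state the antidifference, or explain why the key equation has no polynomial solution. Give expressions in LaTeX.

s_k = \frac{k \left(k + 3\right)}{\left(k + 1\right) \left(k + 2\right)}

The ratio is (k + 1)/(k + 4).
Gosper form: A/B · C(k+1)/C(k) with A=k + 1, B=k + 4, C=1.
Need (k + 1)·f(k+1) − (k + 3)·f(k) = 1.
Degrees (1,1,0) ⇒ d ≤ 2.
Solving with deg f ≤ 2: f(k) = k*(k + 3)/4.
Certificate R = B(k−1)f/C = k*(k + 3)**2/4 gives s_k = k*(k + 3)/((k + 1)*(k + 2)).
s_(k+1) − s_k = 4/(k**3 + 6*k**2 + 11*k + 6) = t_k.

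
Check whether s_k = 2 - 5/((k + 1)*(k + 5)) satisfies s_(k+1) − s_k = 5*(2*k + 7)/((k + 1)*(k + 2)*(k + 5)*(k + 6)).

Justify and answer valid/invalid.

s_(k+1) = 2 - 5/((k + 2)*(k + 6))
s_(k+1) − s_k = 5*(2*k + 7)/(k**4 + 14*k**3 + 65*k**2 + 112*k + 60)
(s_(k+1) − s_k) − t_k = 0

valid; difference matches t_k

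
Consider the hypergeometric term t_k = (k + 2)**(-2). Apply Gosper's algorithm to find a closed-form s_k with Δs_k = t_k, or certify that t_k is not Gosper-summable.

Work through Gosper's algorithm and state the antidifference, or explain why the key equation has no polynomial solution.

not Gosper-summable; s_k does not exist

Step 1: r(k) = (k + 2)**2/(k + 3)**2.
Take A(k)=k**2 + 4*k + 4, B(k)=k**2 + 6*k + 9, C(k)=1.
Set up (k**2 + 4*k + 4)·f(k+1) − (k**2 + 4*k + 4)·f(k) − (1) = 0.
From deg A=2, deg B=2, deg C=0: d=0.
Write f(k) = c0. Then LHS − RHS = -1, requiring -1 = 0: contradictory. No certificate.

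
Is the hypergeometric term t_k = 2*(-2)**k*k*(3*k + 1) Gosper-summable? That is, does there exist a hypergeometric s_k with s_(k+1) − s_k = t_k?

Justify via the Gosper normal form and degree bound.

r(k) = -2*(k + 1)*(3*k + 4)/(k*(3*k + 1)) after simplifying.
Gosper form: A/B · C(k+1)/C(k) with A=-2, B=1, C=k**2 + k/3.
Key eq: (-2)·f(k+1) = (1)·f(k) + (k**2 + k/3).
From deg A=0, deg B=0, deg C=2: d=2.
A polynomial solution: f(k) = -k*(k - 1)/3.
Then R = B(k−1)f/C = -(k - 1)/(3*k + 1), so s_k = R(k)·t_k = 2*(-2)**k*k*(1 - k).
s_(k+1) − s_k = 2*(-2)**k*k*(3*k + 1) = t_k.

Yes. s_k = 2*(-2)**k*k*(1 - k).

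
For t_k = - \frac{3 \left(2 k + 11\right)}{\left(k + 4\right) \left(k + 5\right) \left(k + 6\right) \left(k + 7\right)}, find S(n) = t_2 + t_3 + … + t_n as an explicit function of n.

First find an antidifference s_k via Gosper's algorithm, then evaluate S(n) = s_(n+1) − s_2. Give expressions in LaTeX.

S(n) = \frac{- n^{2} - 12 n + 13}{16 \left(n^{2} + 12 n + 35\right)}

Ratio r(k) = (k + 4)*(2*k + 13)/((k + 8)*(2*k + 11)).
So A=k + 4 and B=k + 8, with C=k + 11/2.
Set up (k + 4)·f(k+1) − (k + 7)·f(k) − (k + 11/2) = 0.
deg f ≤ 3 (via 1,1,1).
Solving with deg f ≤ 3: f(k) = k*(k + 5)*(k + 10)/48.
R(k) = B(k−1)·f(k)/C(k) = k*(k + 5)*(k + 7)*(k + 10)/(24*(2*k + 11)); s_k = R·t_k = k*(-k - 10)/(8*(k**2 + 10*k + 24)).
Verify: 3*(-2*k - 11)/(k**4 + 22*k**3 + 179*k**2 + 638*k + 840) matches t_k.
Σ_(k=2)^n t_k = s_(n+1) − s_(2) = ((-n**2 - 12*n - 11)/(8*(n**2 + 12*n + 35))) − (-1/16), i.e. (-n**2 - 12*n + 13)/(16*(n**2 + 12*n + 35)).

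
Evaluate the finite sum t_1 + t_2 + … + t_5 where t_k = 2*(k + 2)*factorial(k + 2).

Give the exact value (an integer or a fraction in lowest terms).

Step 1: r(k) = (k + 3)**2/(k + 2).
Take A(k)=k + 3, B(k)=1, C(k)=k + 2.
Set up (k + 3)·f(k+1) − (1)·f(k) − (k + 2) = 0.
Degrees (1,0,1) ⇒ d ≤ 0.
Match coefficients ⇒ f(k) = 1.
R(k) = B(k−1)·f(k)/C(k) = 1/(k + 2); s_k = R·t_k = 2*factorial(k + 2).
Check: Δs_k = 2*(k + 2)*factorial(k + 2). ✓
Sum = s_(6) − s_(1); s_(6) = 80640, s_(1) = 12 ⇒ 80628.

Σ = 80628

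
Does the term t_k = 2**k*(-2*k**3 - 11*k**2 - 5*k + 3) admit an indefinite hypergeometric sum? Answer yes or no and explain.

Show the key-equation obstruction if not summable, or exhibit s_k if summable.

Compute t_(k+1)/t_k: get 2*(2*k**3 + 17*k**2 + 33*k + 15)/(2*k**3 + 11*k**2 + 5*k - 3).
So A=2 and B=1, with C=k**3 + 11*k**2/2 + 5*k/2 - 3/2.
Key eq: (2)·f(k+1) = (1)·f(k) + (k**3 + 11*k**2/2 + 5*k/2 - 3/2).
Bound: deg f ≤ 3.
A polynomial solution: f(k) = (2*k**3 - k**2 - 3*k + 1)/2.
R(k) = B(k−1)·f(k)/C(k) = (2*k**3 - k**2 - 3*k + 1)/(2*k**3 + 11*k**2 + 5*k - 3); s_k = R·t_k = 2**k*(-2*k**3 + k**2 + 3*k - 1).
Check: Δs_k = 2**k*(-2*k**3 - 11*k**2 - 5*k + 3). ✓

Yes. s_k = 2**k*(-2*k**3 + k**2 + 3*k - 1).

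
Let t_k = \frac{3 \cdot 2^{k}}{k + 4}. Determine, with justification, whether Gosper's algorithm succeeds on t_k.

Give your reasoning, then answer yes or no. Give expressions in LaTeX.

No — t_k has no hypergeometric antidifference.

Ratio r(k) = 2*(k + 4)/(k + 5).
Factor: A=2*k + 8; B=k + 5; C=1.
Set up (2*k + 8)·f(k+1) − (k + 4)·f(k) − (1) = 0.
From deg A=1, deg B=1, deg C=0: d=-1.
Bound -1 < 0, so the key equation has no polynomial solution.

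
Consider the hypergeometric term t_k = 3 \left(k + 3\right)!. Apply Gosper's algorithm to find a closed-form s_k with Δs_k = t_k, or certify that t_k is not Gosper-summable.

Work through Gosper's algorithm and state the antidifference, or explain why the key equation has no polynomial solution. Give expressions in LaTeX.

Step 1: r(k) = k + 4.
Gosper form: A/B · C(k+1)/C(k) with A=k + 4, B=1, C=1.
Need (k + 4)·f(k+1) − (1)·f(k) = 1.
Bound: deg f ≤ -1.
deg f ≤ -1 is impossible — no certificate.

not Gosper-summable; s_k does not exist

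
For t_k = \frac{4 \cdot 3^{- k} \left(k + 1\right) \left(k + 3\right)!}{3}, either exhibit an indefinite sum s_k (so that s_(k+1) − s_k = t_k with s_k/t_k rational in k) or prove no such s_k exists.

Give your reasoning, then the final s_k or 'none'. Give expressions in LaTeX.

s_k = 4 \cdot 3^{- k} \left(k + 3\right)!

r(k) = (k + 2)*(k + 4)/(3*(k + 1)) after simplifying.
So A=k/3 + 4/3 and B=1, with C=k + 1.
Set up (k/3 + 4/3)·f(k+1) − (1)·f(k) − (k + 1) = 0.
d = 0 from the (1,0,1) case.
Match coefficients ⇒ f(k) = 3.
Get s_k = R·t_k = 4*factorial(k + 3)/3**k with R(k) = B(k−1)f(k)/C(k) = 3/(k + 1).
Δs = 4*(k + 1)*factorial(k + 3)/(3*3**k), as required.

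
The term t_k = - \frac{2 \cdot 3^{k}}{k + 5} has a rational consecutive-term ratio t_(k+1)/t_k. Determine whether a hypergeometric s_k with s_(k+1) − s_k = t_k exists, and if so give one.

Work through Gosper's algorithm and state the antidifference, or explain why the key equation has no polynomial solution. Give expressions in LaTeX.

r(k) = 3*(k + 5)/(k + 6) after simplifying.
Normal form (A,B,C) = (3*k + 15, k + 6, 1).
Need (3*k + 15)·f(k+1) − (k + 5)·f(k) = 1.
d = -1 from the (1,1,0) case.
Bound -1 < 0, so the key equation has no polynomial solution.

no hypergeometric antidifference exists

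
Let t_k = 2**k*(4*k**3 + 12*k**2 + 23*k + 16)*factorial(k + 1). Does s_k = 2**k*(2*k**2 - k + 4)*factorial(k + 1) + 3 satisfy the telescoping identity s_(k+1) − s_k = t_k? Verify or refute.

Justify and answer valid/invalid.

Valid: the claim telescopes to t_k.

s_(k+1) = 2**(k + 1)*(-k + 2*(k + 1)**2 + 3)*factorial(k + 2) + 3
s_(k+1) − s_k = 2**k*(4*k**3 + 12*k**2 + 23*k + 16)*factorial(k + 1)
(s_(k+1) − s_k) − t_k = 0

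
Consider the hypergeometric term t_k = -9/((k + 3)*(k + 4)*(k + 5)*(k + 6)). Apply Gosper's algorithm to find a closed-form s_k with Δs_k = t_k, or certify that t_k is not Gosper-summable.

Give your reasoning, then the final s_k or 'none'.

s_k = k*(-k**2 - 12*k - 47)/(20*(k + 3)*(k + 4)*(k + 5))

Compute t_(k+1)/t_k: get (k + 3)/(k + 7).
Take A(k)=k + 3, B(k)=k + 7, C(k)=1.
Solve (k + 3)·f(k+1) − (k + 6)·f(k) = 1.
deg f ≤ 3 (via 1,1,0).
Match coefficients ⇒ f(k) = k*(k**2 + 12*k + 47)/180.
So s_k = (B(k−1)f/C)·t_k = (k*(k + 6)*(k**2 + 12*k + 47)/180)·t_k = k*(-k**2 - 12*k - 47)/(20*(k + 3)*(k + 4)*(k + 5)).
Δs = -9/(k**4 + 18*k**3 + 119*k**2 + 342*k + 360), as required.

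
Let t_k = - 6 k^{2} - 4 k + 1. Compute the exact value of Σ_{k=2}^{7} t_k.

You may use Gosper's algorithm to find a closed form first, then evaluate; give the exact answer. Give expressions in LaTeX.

Σ = -936

r(k) = (6*k**2 + 16*k + 9)/(6*k**2 + 4*k - 1) after simplifying.
Factor: A=1; B=1; C=k**2 + 2*k/3 - 1/6.
Solve (1)·f(k+1) − (1)·f(k) = k**2 + 2*k/3 - 1/6.
d = 3 from the (0,0,2) case.
Solving with deg f ≤ 3: f(k) = k*(2*k**2 - k - 2)/6.
Certificate R = B(k−1)f/C = k*(2*k**2 - k - 2)/(6*k**2 + 4*k - 1) gives s_k = k*(-2*k**2 + k + 2).
Check: Δs_k = -6*k**2 - 4*k + 1. ✓
Sum = s_(8) − s_(2); s_(8) = -944, s_(2) = -8 ⇒ -936.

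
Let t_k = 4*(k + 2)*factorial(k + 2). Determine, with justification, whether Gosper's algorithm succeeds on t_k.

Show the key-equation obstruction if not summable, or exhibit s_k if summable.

Yes. s_k = 4*factorial(k + 2).

r(k) = (k + 3)**2/(k + 2) after simplifying.
A = k + 3, B = 1, C = k + 2.
f must satisfy (k + 3)·f(k+1) − (1)·f(k) = k + 2.
From deg A=1, deg B=0, deg C=1: d=0.
A polynomial solution: f(k) = 1.
So s_k = (B(k−1)f/C)·t_k = (1/(k + 2))·t_k = 4*factorial(k + 2).
Δs = 4*(k + 2)*factorial(k + 2), as required.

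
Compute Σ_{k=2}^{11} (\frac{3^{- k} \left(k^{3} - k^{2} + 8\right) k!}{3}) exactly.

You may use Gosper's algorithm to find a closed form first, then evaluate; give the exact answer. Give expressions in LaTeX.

Σ = 252314572/2187

r(k) = (k + 1)*((k + 1)**3 - (k + 1)**2 + 8)/(3*(k**3 - k**2 + 8)) after simplifying.
Gosper form: A/B · C(k+1)/C(k) with A=k/3 + 1/3, B=1, C=k**3 - k**2 + 8.
f must satisfy (k/3 + 1/3)·f(k+1) − (1)·f(k) = k**3 - k**2 + 8.
deg f ≤ 2 (via 1,0,3).
A polynomial solution: f(k) = 3*(k**2 - k - 4).
R(k) = B(k−1)·f(k)/C(k) = 3*(k**2 - k - 4)/(k**3 - k**2 + 8); s_k = R·t_k = (k**2 - k - 4)*factorial(k)/3**k.
s_(k+1) − s_k = (k**3 - k**2 + 8)*factorial(k)/(3*3**k) = t_k.
Telescoping: Σ = s_(12) − s_(2) = 252313600/2187 − (-4/9) = 252314572/2187.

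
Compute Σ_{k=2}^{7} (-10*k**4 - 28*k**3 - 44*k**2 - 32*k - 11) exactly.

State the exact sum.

Step 1: r(k) = (10*k**4 + 68*k**3 + 188*k**2 + 244*k + 125)/(10*k**4 + 28*k**3 + 44*k**2 + 32*k + 11).
Gosper form: A/B · C(k+1)/C(k) with A=1, B=1, C=k**4 + 14*k**3/5 + 22*k**2/5 + 16*k/5 + 11/10.
Set up (1)·f(k+1) − (1)·f(k) − (k**4 + 14*k**3/5 + 22*k**2/5 + 16*k/5 + 11/10) = 0.
From deg A=0, deg B=0, deg C=4: d=5.
A polynomial solution: f(k) = k*(2*k**4 + 2*k**3 + 4*k**2 + k + 2)/10.
Get s_k = R·t_k = k*(-2*k**4 - 2*k**3 - 4*k**2 - k - 2) with R(k) = B(k−1)f(k)/C(k) = k*(2*k**4 + 2*k**3 + 4*k**2 + k + 2)/(10*k**4 + 28*k**3 + 44*k**2 + 32*k + 11).
Δs = -10*k**4 - 28*k**3 - 44*k**2 - 32*k - 11, as required.
Evaluate s at k=8 and k=2: -75856 and -136; difference -75720.

Σ = -75720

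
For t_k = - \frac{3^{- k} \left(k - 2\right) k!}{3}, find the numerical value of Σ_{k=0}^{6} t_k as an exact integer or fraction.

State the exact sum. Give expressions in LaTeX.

Σ = -317/243

The ratio is (k**2 - 1)/(3*(k - 2)).
So A=k/3 + 1/3 and B=1, with C=k - 2.
f must satisfy (k/3 + 1/3)·f(k+1) − (1)·f(k) = k - 2.
Bound: deg f ≤ 0.
Match coefficients ⇒ f(k) = 3.
R(k) = B(k−1)·f(k)/C(k) = 3/(k - 2); s_k = R·t_k = -factorial(k)/3**k.
Δs = -(k - 2)*factorial(k)/(3*3**k), as required.
Sum = s_(7) − s_(0); s_(7) = -560/243, s_(0) = -1 ⇒ -317/243.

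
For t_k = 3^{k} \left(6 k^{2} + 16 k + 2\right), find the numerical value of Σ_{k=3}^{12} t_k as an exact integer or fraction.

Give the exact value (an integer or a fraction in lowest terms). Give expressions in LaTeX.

r(k) = 3*(3*k**2 + 14*k + 12)/(3*k**2 + 8*k + 1) after simplifying.
A = 3, B = 1, C = k**2 + 8*k/3 + 1/3.
Need (3)·f(k+1) − (1)·f(k) = k**2 + 8*k/3 + 1/3.
Degrees (0,0,2) ⇒ d ≤ 2.
Solve for f: f(k) = (k - 1)*(3*k + 2)/6 (degree 2 ≤ 2).
Get s_k = R·t_k = 3**k*(3*k**2 - k - 2) with R(k) = B(k−1)f(k)/C(k) = (k - 1)*(3*k + 2)/(2*(3*k**2 + 8*k + 1)).
Check: Δs_k = 3**k*(6*k**2 + 16*k + 2). ✓
Sum = s_(13) − s_(3); s_(13) = 784406916, s_(3) = 594 ⇒ 784406322.

Σ = 784406322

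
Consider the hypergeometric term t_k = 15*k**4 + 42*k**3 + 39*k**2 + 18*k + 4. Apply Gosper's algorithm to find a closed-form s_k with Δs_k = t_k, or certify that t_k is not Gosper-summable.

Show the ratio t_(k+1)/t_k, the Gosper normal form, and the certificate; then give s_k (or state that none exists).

s_k = 3*k**5 + 3*k**4 - 3*k**3 + k

Compute t_(k+1)/t_k: get (15*k**4 + 102*k**3 + 255*k**2 + 282*k + 118)/(15*k**4 + 42*k**3 + 39*k**2 + 18*k + 4).
Normal form (A,B,C) = (1, 1, k**4 + 14*k**3/5 + 13*k**2/5 + 6*k/5 + 4/15).
Key eq: (1)·f(k+1) = (1)·f(k) + (k**4 + 14*k**3/5 + 13*k**2/5 + 6*k/5 + 4/15).
Degrees (0,0,4) ⇒ d ≤ 5.
A polynomial solution: f(k) = k*(3*k**4 + 3*k**3 - 3*k**2 + 1)/15.
Then R = B(k−1)f/C = k*(3*k**4 + 3*k**3 - 3*k**2 + 1)/(15*k**4 + 42*k**3 + 39*k**2 + 18*k + 4), so s_k = R(k)·t_k = 3*k**5 + 3*k**4 - 3*k**3 + k.
Δs = 15*k**4 + 42*k**3 + 39*k**2 + 18*k + 4, as required.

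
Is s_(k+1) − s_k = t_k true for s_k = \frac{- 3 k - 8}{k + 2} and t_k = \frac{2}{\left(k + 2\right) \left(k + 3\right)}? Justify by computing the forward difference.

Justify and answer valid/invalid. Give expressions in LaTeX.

s_(k+1) = (-3*k - 11)/(k + 3)
s_(k+1) − s_k = 2/(k**2 + 5*k + 6)
(s_(k+1) − s_k) − t_k = 0

valid (s_(k+1) − s_k reduces to t_k)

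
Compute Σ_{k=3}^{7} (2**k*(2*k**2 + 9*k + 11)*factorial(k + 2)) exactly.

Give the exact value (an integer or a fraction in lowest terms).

Σ = 8360751360

Ratio r(k) = 2*(2*k**3 + 19*k**2 + 61*k + 66)/(2*k**2 + 9*k + 11).
Normal form (A,B,C) = (2*k + 6, 1, k**2 + 9*k/2 + 11/2).
Key eq: (2*k + 6)·f(k+1) = (1)·f(k) + (k**2 + 9*k/2 + 11/2).
Degrees (1,0,2) ⇒ d ≤ 1.
Match coefficients ⇒ f(k) = (k + 1)/2.
R(k) = B(k−1)·f(k)/C(k) = (k + 1)/(2*k**2 + 9*k + 11); s_k = R·t_k = 2**k*(k + 1)*factorial(k + 2).
Δs = 2**k*(2*k**2 + 9*k + 11)*factorial(k + 2), as required.
Sum = s_(8) − s_(3); s_(8) = 8360755200, s_(3) = 3840 ⇒ 8360751360.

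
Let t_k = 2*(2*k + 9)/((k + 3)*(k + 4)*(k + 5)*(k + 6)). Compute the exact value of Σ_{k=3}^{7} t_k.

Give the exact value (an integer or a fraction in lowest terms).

Σ = 95/3432

The ratio is (k + 3)*(2*k + 11)/((k + 7)*(2*k + 9)).
Gosper form: A/B · C(k+1)/C(k) with A=k + 3, B=k + 7, C=k + 9/2.
Need (k + 3)·f(k+1) − (k + 6)·f(k) = k + 9/2.
deg f ≤ 3 (via 1,1,1).
Match coefficients ⇒ f(k) = k*(k + 4)*(k + 8)/30.
Certificate R = B(k−1)f/C = k*(k + 4)*(k + 6)*(k + 8)/(15*(2*k + 9)) gives s_k = 2*k*(k + 8)/(15*(k**2 + 8*k + 15)).
Verify: 2*(2*k + 9)/(k**4 + 18*k**3 + 119*k**2 + 342*k + 360) matches t_k.
Evaluate s at k=8 and k=3: 256/2145 and 11/120; difference 95/3432.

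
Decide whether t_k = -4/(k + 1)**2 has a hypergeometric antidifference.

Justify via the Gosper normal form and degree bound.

Step 1: r(k) = (k + 1)**2/(k + 2)**2.
Take A(k)=k**2 + 2*k + 1, B(k)=k**2 + 4*k + 4, C(k)=1.
Need (k**2 + 2*k + 1)·f(k+1) − (k**2 + 2*k + 1)·f(k) = 1.
Bound: deg f ≤ 0.
Write f(k) = c0. Then LHS − RHS = -1, requiring -1 = 0: contradictory. No certificate.

No — t_k has no hypergeometric antidifference.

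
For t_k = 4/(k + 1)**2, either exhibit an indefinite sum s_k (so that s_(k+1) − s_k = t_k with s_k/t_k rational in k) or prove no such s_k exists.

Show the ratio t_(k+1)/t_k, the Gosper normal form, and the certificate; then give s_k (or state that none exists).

Step 1: r(k) = (k + 1)**2/(k + 2)**2.
Factor: A=k**2 + 2*k + 1; B=k**2 + 4*k + 4; C=1.
Solve (k**2 + 2*k + 1)·f(k+1) − (k**2 + 2*k + 1)·f(k) = 1.
deg f ≤ 0 (via 2,2,0).
Generic f = c0 gives residual -1; -1 = 0 cannot hold, so t_k is not Gosper-summable.

none — t_k is not Gosper-summable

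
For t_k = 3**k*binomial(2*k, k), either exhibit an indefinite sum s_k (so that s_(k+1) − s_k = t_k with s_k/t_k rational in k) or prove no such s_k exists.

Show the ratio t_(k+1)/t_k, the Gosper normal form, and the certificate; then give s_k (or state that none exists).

none (Gosper's algorithm certifies no s_k)

Step 1: r(k) = 6*(2*k + 1)/(k + 1).
Normal form (A,B,C) = (12*k + 6, k + 1, 1).
Solve (12*k + 6)·f(k+1) − (k)·f(k) = 1.
d = -1 from the (1,1,0) case.
Bound -1 < 0, so the key equation has no polynomial solution.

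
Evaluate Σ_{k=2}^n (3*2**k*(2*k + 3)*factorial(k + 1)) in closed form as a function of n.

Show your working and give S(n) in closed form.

S(n) = 6*2**n*factorial(n + 2) - 72

Compute t_(k+1)/t_k: get 2*(k + 2)*(2*k + 5)/(2*k + 3).
Factor: A=2*k + 4; B=1; C=k + 3/2.
Key eq: (2*k + 4)·f(k+1) = (1)·f(k) + (k + 3/2).
Bound: deg f ≤ 0.
Solving with deg f ≤ 0: f(k) = 1/2.
R(k) = B(k−1)·f(k)/C(k) = 1/(2*k + 3); s_k = R·t_k = 3*2**k*factorial(k + 1).
s_(k+1) − s_k = 3*2**k*(2*k + 3)*factorial(k + 1) = t_k.
s_(n+1) = 6*2**n*factorial(n + 2) and s_(2) = 72, so S(n) = 6*2**n*factorial(n + 2) - 72.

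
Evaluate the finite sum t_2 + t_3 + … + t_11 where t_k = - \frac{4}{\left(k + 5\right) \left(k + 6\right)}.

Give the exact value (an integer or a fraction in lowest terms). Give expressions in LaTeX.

Σ = -40/119

Step 1: r(k) = (k + 5)/(k + 7).
Normal form (A,B,C) = (k + 5, k + 7, 1).
f must satisfy (k + 5)·f(k+1) − (k + 6)·f(k) = 1.
deg f ≤ 1 (via 1,1,0).
Match coefficients ⇒ f(k) = k/5.
So s_k = (B(k−1)f/C)·t_k = (k*(k + 6)/5)·t_k = -4*k/(5*k + 25).
Check: Δs_k = -4/(k**2 + 11*k + 30). ✓
Sum = s_(12) − s_(2); s_(12) = -48/85, s_(2) = -8/35 ⇒ -40/119.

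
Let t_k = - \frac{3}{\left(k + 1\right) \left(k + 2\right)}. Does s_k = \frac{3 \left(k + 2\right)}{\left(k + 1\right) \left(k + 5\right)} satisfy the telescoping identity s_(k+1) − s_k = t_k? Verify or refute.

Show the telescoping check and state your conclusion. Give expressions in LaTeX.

Invalid: residual \frac{9 \left(2 k + 7\right)}{k^{4} + 14 k^{3} + 65 k^{2} + 112 k + 60} ≠ 0.

s_(k+1) = 3*(k + 3)/((k + 2)*(k + 6))
s_(k+1) − s_k = 3*(-k**2 - 5*k - 9)/(k**4 + 14*k**3 + 65*k**2 + 112*k + 60)
(s_(k+1) − s_k) − t_k = 9*(2*k + 7)/(k**4 + 14*k**3 + 65*k**2 + 112*k + 60)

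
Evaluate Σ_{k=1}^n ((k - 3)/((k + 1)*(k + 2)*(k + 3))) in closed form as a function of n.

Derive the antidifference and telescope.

S(n) = -n/(n**2 + 5*n + 6)

Ratio r(k) = (k - 2)*(k + 1)/((k - 3)*(k + 4)).
Gosper form: A/B · C(k+1)/C(k) with A=k + 1, B=k + 4, C=k - 3.
Need (k + 1)·f(k+1) − (k + 3)·f(k) = k - 3.
deg f ≤ 2 (via 1,1,1).
Match coefficients ⇒ f(k) = -k*(k + 5)/2.
So s_k = (B(k−1)f/C)·t_k = (-k*(k + 3)*(k + 5)/(2*(k - 3)))·t_k = k*(-k - 5)/(2*(k + 1)*(k + 2)).
Verify: (k - 3)/(k**3 + 6*k**2 + 11*k + 6) matches t_k.
Telescope: S(n) = s_(n+1) − s_(1) = (-n**2 - 7*n - 6)/(2*(n**2 + 5*n + 6)) − (-1/2) = -n/(n**2 + 5*n + 6).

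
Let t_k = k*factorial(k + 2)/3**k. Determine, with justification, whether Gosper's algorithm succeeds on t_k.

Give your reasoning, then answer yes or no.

Yes. s_k = 3**(1 - k)*factorial(k + 2).

Compute t_(k+1)/t_k: get (k + 1)*(k + 3)/(3*k).
Normal form (A,B,C) = (k/3 + 1, 1, k).
f must satisfy (k/3 + 1)·f(k+1) − (1)·f(k) = k.
d = 0 from the (1,0,1) case.
Solving with deg f ≤ 0: f(k) = 3.
Then R = B(k−1)f/C = 3/k, so s_k = R(k)·t_k = 3**(1 - k)*factorial(k + 2).
Verify: k*factorial(k + 2)/3**k matches t_k.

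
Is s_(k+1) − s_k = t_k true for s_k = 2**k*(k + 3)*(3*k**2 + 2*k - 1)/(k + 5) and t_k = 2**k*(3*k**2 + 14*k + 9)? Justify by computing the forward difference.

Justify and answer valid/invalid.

Invalid: residual 2**(k + 1)*(-3*k**3 - 26*k**2 - 77*k - 46)/(k**2 + 11*k + 30) ≠ 0.

s_(k+1) = 2**(k + 1)*(k + 4)*(2*k + 3*(k + 1)**2 + 1)/(k + 6)
s_(k+1) − s_k = 2**k*(3*k**4 + 41*k**3 + 201*k**2 + 365*k + 178)/(k**2 + 11*k + 30)
(s_(k+1) − s_k) − t_k = 2**(k + 1)*(-3*k**3 - 26*k**2 - 77*k - 46)/(k**2 + 11*k + 30)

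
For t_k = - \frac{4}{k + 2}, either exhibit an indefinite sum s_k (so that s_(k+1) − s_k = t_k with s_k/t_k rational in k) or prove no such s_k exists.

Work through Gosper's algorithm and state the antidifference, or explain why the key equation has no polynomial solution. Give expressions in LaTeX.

not Gosper-summable; s_k does not exist

r(k) = (k + 2)/(k + 3) after simplifying.
Normal form (A,B,C) = (k + 2, k + 3, 1).
Solve (k + 2)·f(k+1) − (k + 2)·f(k) = 1.
Bound: deg f ≤ 0.
Write f(k) = c0. Then LHS − RHS = -1, requiring -1 = 0: contradictory. No certificate.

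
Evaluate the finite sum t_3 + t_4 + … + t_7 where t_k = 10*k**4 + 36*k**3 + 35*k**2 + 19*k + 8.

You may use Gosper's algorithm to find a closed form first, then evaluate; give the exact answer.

Compute t_(k+1)/t_k: get (10*k**4 + 76*k**3 + 203*k**2 + 237*k + 108)/(10*k**4 + 36*k**3 + 35*k**2 + 19*k + 8).
A = 1, B = 1, C = k**4 + 18*k**3/5 + 7*k**2/2 + 19*k/10 + 4/5.
Key eq: (1)·f(k+1) = (1)·f(k) + (k**4 + 18*k**3/5 + 7*k**2/2 + 19*k/10 + 4/5).
Bound: deg f ≤ 5.
Solve for f: f(k) = k*(2*k**4 + 4*k**3 - 3*k**2 + k + 4)/10 (degree 5 ≤ 5).
Then R = B(k−1)f/C = k*(2*k**4 + 4*k**3 - 3*k**2 + k + 4)/(10*k**4 + 36*k**3 + 35*k**2 + 19*k + 8), so s_k = R(k)·t_k = k*(2*k**4 + 4*k**3 - 3*k**2 + k + 4).
s_(k+1) − s_k = 10*k**4 + 36*k**3 + 35*k**2 + 19*k + 8 = t_k.
Sum = s_(8) − s_(3); s_(8) = 80480, s_(3) = 750 ⇒ 79730.

Σ = 79730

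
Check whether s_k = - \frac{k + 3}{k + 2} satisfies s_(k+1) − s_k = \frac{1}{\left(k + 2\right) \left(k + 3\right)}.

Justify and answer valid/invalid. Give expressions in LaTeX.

valid (s_(k+1) − s_k reduces to t_k)

s_(k+1) = (-k - 4)/(k + 3)
s_(k+1) − s_k = 1/(k**2 + 5*k + 6)
(s_(k+1) − s_k) − t_k = 0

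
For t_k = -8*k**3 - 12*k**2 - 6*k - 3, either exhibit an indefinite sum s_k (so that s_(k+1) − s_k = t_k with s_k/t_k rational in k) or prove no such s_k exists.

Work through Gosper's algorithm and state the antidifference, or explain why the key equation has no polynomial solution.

s_k = k*(-2*k**3 + k - 2)

Step 1: r(k) = (8*k**3 + 36*k**2 + 54*k + 29)/(8*k**3 + 12*k**2 + 6*k + 3).
Gosper form: A/B · C(k+1)/C(k) with A=1, B=1, C=k**3 + 3*k**2/2 + 3*k/4 + 3/8.
Key eq: (1)·f(k+1) = (1)·f(k) + (k**3 + 3*k**2/2 + 3*k/4 + 3/8).
From deg A=0, deg B=0, deg C=3: d=4.
Coefficient equations give f(k) = k*(2*k**3 - k + 2)/8.
So s_k = (B(k−1)f/C)·t_k = (k*(2*k**3 - k + 2)/(8*k**3 + 12*k**2 + 6*k + 3))·t_k = k*(-2*k**3 + k - 2).
Check: Δs_k = -8*k**3 - 12*k**2 - 6*k - 3. ✓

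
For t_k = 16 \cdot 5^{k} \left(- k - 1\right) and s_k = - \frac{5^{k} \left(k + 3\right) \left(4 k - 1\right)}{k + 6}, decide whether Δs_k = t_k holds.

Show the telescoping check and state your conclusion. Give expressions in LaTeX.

Invalid: residual \frac{5^{k} \left(48 k^{2} + 324 k + 291\right)}{k^{2} + 13 k + 42} ≠ 0.

s_(k+1) = -5**(k + 1)*(k + 4)*(4*k + 3)/(k + 7)
s_(k+1) − s_k = 5**k*(-16*k**3 - 176*k**2 - 556*k - 381)/(k**2 + 13*k + 42)
(s_(k+1) − s_k) − t_k = 5**k*(48*k**2 + 324*k + 291)/(k**2 + 13*k + 42)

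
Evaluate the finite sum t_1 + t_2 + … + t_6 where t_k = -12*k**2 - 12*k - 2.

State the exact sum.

Step 1: r(k) = (6*k**2 + 18*k + 13)/(6*k**2 + 6*k + 1).
A = 1, B = 1, C = k**2 + k + 1/6.
Solve (1)·f(k+1) − (1)·f(k) = k**2 + k + 1/6.
From deg A=0, deg B=0, deg C=2: d=3.
Coefficient equations give f(k) = k*(2*k**2 - 1)/6.
Certificate R = B(k−1)f/C = k*(2*k**2 - 1)/(6*k**2 + 6*k + 1) gives s_k = -4*k**3 + 2*k.
s_(k+1) − s_k = -12*k**2 - 12*k - 2 = t_k.
Sum = s_(7) − s_(1); s_(7) = -1358, s_(1) = -2 ⇒ -1356.

Σ = -1356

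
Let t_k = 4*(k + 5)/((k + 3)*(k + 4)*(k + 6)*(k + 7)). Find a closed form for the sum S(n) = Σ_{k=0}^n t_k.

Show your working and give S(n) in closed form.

The ratio is (k + 3)*(k + 6)**2/((k + 5)**2*(k + 8)).
So A=k + 3 and B=k + 8, with C=k**2 + 10*k + 25.
f must satisfy (k + 3)·f(k+1) − (k + 7)·f(k) = k**2 + 10*k + 25.
Degrees (1,1,2) ⇒ d ≤ 4.
Solving with deg f ≤ 4: f(k) = k*(k + 4)*(k + 5)*(k + 9)/36.
Certificate R = B(k−1)f/C = k*(k + 4)*(k + 7)*(k + 9)/(36*(k + 5)) gives s_k = k*(k + 9)/(9*(k**2 + 9*k + 18)).
Verify: 4*(k + 5)/(k**4 + 20*k**3 + 145*k**2 + 450*k + 504) matches t_k.
s_(n+1) = (n**2 + 11*n + 10)/(9*(n**2 + 11*n + 28)) and s_(0) = 0, so S(n) = (n**2 + 11*n + 10)/(9*(n**2 + 11*n + 28)).

S(n) = (n**2 + 11*n + 10)/(9*(n**2 + 11*n + 28))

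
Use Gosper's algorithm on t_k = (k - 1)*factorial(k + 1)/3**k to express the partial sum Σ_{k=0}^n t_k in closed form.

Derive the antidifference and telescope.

S(n) = -3 + factorial(n + 2)/3**n

The ratio is k*(k + 2)/(3*(k - 1)).
Take A(k)=k/3 + 2/3, B(k)=1, C(k)=k - 1.
Need (k/3 + 2/3)·f(k+1) − (1)·f(k) = k - 1.
From deg A=1, deg B=0, deg C=1: d=0.
Match coefficients ⇒ f(k) = 3.
Then R = B(k−1)f/C = 3/(k - 1), so s_k = R(k)·t_k = 3**(1 - k)*factorial(k + 1).
Verify: (k - 1)*factorial(k + 1)/3**k matches t_k.
s_(n+1) = factorial(n + 2)/3**n and s_(0) = 3, so S(n) = -3 + factorial(n + 2)/3**n.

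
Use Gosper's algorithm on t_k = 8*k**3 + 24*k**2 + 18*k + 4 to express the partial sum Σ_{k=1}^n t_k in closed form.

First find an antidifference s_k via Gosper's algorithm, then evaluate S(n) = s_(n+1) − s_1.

S(n) = n*(2*n**3 + 12*n**2 + 23*n + 17)

t_(k+1)/t_k = (4*k**3 + 24*k**2 + 45*k + 27)/(4*k**3 + 12*k**2 + 9*k + 2).
Factor: A=1; B=1; C=k**3 + 3*k**2 + 9*k/4 + 1/2.
Set up (1)·f(k+1) − (1)·f(k) − (k**3 + 3*k**2 + 9*k/4 + 1/2) = 0.
Bound: deg f ≤ 4.
A polynomial solution: f(k) = k*(2*k**3 + 4*k**2 - k - 1)/8.
Certificate R = B(k−1)f/C = k*(2*k**3 + 4*k**2 - k - 1)/(2*(k + 2)*(2*k + 1)**2) gives s_k = k*(2*k**3 + 4*k**2 - k - 1).
Check: Δs_k = 8*k**3 + 24*k**2 + 18*k + 4. ✓
Evaluate: s_(n+1) = 2*n**4 + 12*n**3 + 23*n**2 + 17*n + 4; subtract s_(1) = 4 ⇒ S(n) = n*(2*n**3 + 12*n**2 + 23*n + 17).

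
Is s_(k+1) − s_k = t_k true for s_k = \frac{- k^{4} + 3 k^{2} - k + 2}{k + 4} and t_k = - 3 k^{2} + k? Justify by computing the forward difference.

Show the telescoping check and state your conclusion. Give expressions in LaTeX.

s_(k+1) = (-k - (k + 1)**4 + 3*(k + 1)**2 + 1)/(k + 5)
s_(k+1) − s_k = (-3*k**4 - 22*k**3 - 25*k**2 + 10*k + 2)/(k**2 + 9*k + 20)
(s_(k+1) − s_k) − t_k = 2*(2*k**3 + 13*k**2 - 5*k + 1)/(k**2 + 9*k + 20)

Invalid: residual \frac{2 \left(2 k^{3} + 13 k^{2} - 5 k + 1\right)}{k^{2} + 9 k + 20} ≠ 0.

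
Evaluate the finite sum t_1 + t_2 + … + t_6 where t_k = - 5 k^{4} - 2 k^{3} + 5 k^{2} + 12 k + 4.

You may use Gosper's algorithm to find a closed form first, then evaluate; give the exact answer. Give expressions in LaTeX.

Σ = -11526

Ratio r(k) = (5*k**4 + 22*k**3 + 31*k**2 + 4*k - 14)/(5*k**4 + 2*k**3 - 5*k**2 - 12*k - 4).
Factor: A=1; B=1; C=k**4 + 2*k**3/5 - k**2 - 12*k/5 - 4/5.
Set up (1)·f(k+1) − (1)·f(k) − (k**4 + 2*k**3/5 - k**2 - 12*k/5 - 4/5) = 0.
Degrees (0,0,4) ⇒ d ≤ 5.
Match coefficients ⇒ f(k) = k*(k**4 - 2*k**3 - k**2 - 3*k + 1)/5.
Certificate R = B(k−1)f/C = k*(k**4 - 2*k**3 - k**2 - 3*k + 1)/((5*k + 2)*(k**3 - k - 2)) gives s_k = k*(-k**4 + 2*k**3 + k**2 + 3*k - 1).
Verify: -5*k**4 - 2*k**3 + 5*k**2 + 12*k + 4 matches t_k.
Sum = s_(7) − s_(1); s_(7) = -11522, s_(1) = 4 ⇒ -11526.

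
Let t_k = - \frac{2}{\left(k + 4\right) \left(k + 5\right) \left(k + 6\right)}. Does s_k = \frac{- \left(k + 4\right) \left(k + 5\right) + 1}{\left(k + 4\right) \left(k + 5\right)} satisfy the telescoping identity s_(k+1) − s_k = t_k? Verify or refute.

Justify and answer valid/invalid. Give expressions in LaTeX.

s_(k+1) = (-(k + 5)*(k + 6) + 1)/((k + 5)*(k + 6))
s_(k+1) − s_k = -2/(k**3 + 15*k**2 + 74*k + 120)
(s_(k+1) − s_k) − t_k = 0

valid; difference matches t_k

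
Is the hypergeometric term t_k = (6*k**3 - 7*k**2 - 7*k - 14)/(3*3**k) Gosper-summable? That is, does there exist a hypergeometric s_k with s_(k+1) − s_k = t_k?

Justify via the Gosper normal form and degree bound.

Compute t_(k+1)/t_k: get (6*k**3 + 11*k**2 - 3*k - 22)/(3*(6*k**3 - 7*k**2 - 7*k - 14)).
So A=1/3 and B=1, with C=k**3 - 7*k**2/6 - 7*k/6 - 7/3.
Key eq: (1/3)·f(k+1) = (1)·f(k) + (k**3 - 7*k**2/6 - 7*k/6 - 7/3).
From deg A=0, deg B=0, deg C=3: d=3.
Coefficient equations give f(k) = -(3*k**3 + k**2 + 2*k - 4)/2.
So s_k = (B(k−1)f/C)·t_k = (-3*(3*k**3 + k**2 + 2*k - 4)/(6*k**3 - 7*k**2 - 7*k - 14))·t_k = (-3*k**3 - k**2 - 2*k + 4)/3**k.
s_(k+1) − s_k = (6*k**3 - 7*k**2 - 7*k - 14)/(3*3**k) = t_k.

Yes. s_k = (-3*k**3 - k**2 - 2*k + 4)/3**k.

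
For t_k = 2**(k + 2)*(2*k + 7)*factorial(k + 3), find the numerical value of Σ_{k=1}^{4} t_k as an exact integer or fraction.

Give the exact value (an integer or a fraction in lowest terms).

Ratio r(k) = 2*(k + 4)*(2*k + 9)/(2*k + 7).
So A=2*k + 8 and B=1, with C=k + 7/2.
Key eq: (2*k + 8)·f(k+1) = (1)·f(k) + (k + 7/2).
deg f ≤ 0 (via 1,0,1).
Solving with deg f ≤ 0: f(k) = 1/2.
So s_k = (B(k−1)f/C)·t_k = (1/(2*k + 7))·t_k = 2**(k + 2)*factorial(k + 3).
Check: Δs_k = 2**(k + 2)*(2*k + 7)*factorial(k + 3). ✓
Σ_(k=1)^(4) t_k = s_(5) − s_(1) = 5160960 − (192) = 5160768.

Σ = 5160768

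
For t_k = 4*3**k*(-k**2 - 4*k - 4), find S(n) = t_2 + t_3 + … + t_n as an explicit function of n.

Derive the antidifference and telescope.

S(n) = -6*3**n*n**2 - 18*3**n*n - 18*3**n + 126

Ratio r(k) = 3*(k**2 + 6*k + 9)/(k**2 + 4*k + 4).
So A=3 and B=1, with C=k**2 + 4*k + 4.
Solve (3)·f(k+1) − (1)·f(k) = k**2 + 4*k + 4.
Bound: deg f ≤ 2.
Match coefficients ⇒ f(k) = (k**2 + k + 1)/2.
Get s_k = R·t_k = 2*3**k*(-k**2 - k - 1) with R(k) = B(k−1)f(k)/C(k) = (k**2 + k + 1)/(2*(k + 2)**2).
s_(k+1) − s_k = 4*3**k*(-k**2 - 4*k - 4) = t_k.
Evaluate: s_(n+1) = 6*3**n*(-n**2 - 3*n - 3); subtract s_(2) = -126 ⇒ S(n) = -6*3**n*n**2 - 18*3**n*n - 18*3**n + 126.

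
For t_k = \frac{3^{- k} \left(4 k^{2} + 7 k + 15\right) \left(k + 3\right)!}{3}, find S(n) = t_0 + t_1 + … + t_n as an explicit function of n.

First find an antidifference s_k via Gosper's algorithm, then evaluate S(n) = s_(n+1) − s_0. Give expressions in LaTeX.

Compute t_(k+1)/t_k: get (k + 4)*(7*k + 4*(k + 1)**2 + 22)/(3*(4*k**2 + 7*k + 15)).
So A=k/3 + 4/3 and B=1, with C=k**2 + 7*k/4 + 15/4.
Solve (k/3 + 4/3)·f(k+1) − (1)·f(k) = k**2 + 7*k/4 + 15/4.
deg f ≤ 1 (via 1,0,2).
Solving with deg f ≤ 1: f(k) = 3*(4*k - 1)/4.
Then R = B(k−1)f/C = 3*(4*k - 1)/(4*k**2 + 7*k + 15), so s_k = R(k)·t_k = (4*k - 1)*factorial(k + 3)/3**k.
Δs = (4*k**2 + 7*k + 15)*factorial(k + 3)/(3*3**k), as required.
Telescope: S(n) = s_(n+1) − s_(0) = 3**(-n - 1)*(4*n + 3)*factorial(n + 4) − (-6) = 6 + 4*n*factorial(n + 4)/(3*3**n) + factorial(n + 4)/3**n.

S(n) = 6 + \frac{4 \cdot 3^{- n} n \left(n + 4\right)!}{3} + 3^{- n} \left(n + 4\right)!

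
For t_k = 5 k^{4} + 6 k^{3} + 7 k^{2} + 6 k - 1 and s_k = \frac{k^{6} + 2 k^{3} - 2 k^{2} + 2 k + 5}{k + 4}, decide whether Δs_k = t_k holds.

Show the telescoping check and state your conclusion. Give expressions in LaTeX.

s_(k+1) = (2*k + (k + 1)**6 + 2*(k + 1)**3 - 2*(k + 1)**2 + 7)/(k + 5)
s_(k+1) − s_k = (5*k**6 + 39*k**5 + 80*k**4 + 99*k**3 + 94*k**2 + 33*k + 7)/(k**2 + 9*k + 20)
(s_(k+1) − s_k) − t_k = 3*(-4*k**5 - 27*k**4 - 30*k**3 - 33*k**2 - 26*k + 9)/(k**2 + 9*k + 20)

Invalid: residual \frac{3 \left(- 4 k^{5} - 27 k^{4} - 30 k^{3} - 33 k^{2} - 26 k + 9\right)}{k^{2} + 9 k + 20} ≠ 0.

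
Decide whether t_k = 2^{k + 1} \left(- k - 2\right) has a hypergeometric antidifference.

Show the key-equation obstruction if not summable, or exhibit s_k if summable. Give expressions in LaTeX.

Ratio r(k) = 2*(k + 3)/(k + 2).
Factor: A=2; B=1; C=k + 2.
f must satisfy (2)·f(k+1) − (1)·f(k) = k + 2.
deg f ≤ 1 (via 0,0,1).
Coefficient equations give f(k) = k.
R(k) = B(k−1)·f(k)/C(k) = k/(k + 2); s_k = R·t_k = -2**(k + 1)*k.
Check: Δs_k = 2**(k + 1)*(-k - 2). ✓

Yes. s_k = - 2^{k + 1} k.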